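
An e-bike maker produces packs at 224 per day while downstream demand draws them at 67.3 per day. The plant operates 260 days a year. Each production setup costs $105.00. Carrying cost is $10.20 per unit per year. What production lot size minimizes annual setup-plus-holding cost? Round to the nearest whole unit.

Annual demand D = 67.3 × 260 = 17,498.
Production build-up factor (1 − d/p) = 1 − 67.3/224 = 0.6996.
Q* = √(2DS / (H(1 − d/p))) = √(2 × 17,498 × 105 / (10.2 × 0.6996)).
= √(3,674,580 / 7.1354) ≈ 717.618.

Q* ≈ 718 packs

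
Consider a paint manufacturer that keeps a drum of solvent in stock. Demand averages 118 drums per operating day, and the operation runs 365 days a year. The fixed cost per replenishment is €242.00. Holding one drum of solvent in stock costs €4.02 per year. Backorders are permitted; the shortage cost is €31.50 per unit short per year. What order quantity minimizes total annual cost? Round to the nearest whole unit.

Q* ≈ 2,418 drums

Annual demand D = 118 × 365 = 43,070.
With planned backorders, Q* = √(2DS/H) · √((H+B)/B).
√(2DS/H) = √(2 × 43,070 × 242 / 4.02) = 2277.179.
√((H+B)/B) = √((4.02+31.5)/31.5) = 1.0619.
Q* ≈ 2418.122.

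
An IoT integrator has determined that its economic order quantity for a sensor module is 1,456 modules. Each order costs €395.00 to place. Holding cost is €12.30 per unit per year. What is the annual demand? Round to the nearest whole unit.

Invert the EOQ relation Q*² = 2DS/H.
From Q* = √(2DS/H): D = Q*²H / (2S) = 1,456² × 12.3 / (2 × 395) = 33006.598.

D ≈ 33,007 modules per year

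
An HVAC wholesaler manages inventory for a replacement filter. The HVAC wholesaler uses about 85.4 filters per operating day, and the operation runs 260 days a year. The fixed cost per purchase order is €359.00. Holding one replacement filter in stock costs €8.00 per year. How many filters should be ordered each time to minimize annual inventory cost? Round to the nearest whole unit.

Annual demand D = 85.4 × 260 = 22,204.
EOQ = √(2DS / H) = √(2 × 22,204 × 359 / 8).
= √(15,942,472 / 8) = √1,992,809 ≈ 1411.669.

Q* ≈ 1,412 filters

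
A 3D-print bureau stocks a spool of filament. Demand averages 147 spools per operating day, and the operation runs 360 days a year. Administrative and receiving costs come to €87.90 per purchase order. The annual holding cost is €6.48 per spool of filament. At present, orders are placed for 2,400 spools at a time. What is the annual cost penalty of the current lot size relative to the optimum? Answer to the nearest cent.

Annual demand D = 147 × 360 = 52,920.
EOQ = √(2DS/H) = √(2 × 52,920 × 87.9 / 6.48) ≈ 1198.21.
Cost at Q* = (D/Q*)S + (Q*/2)H = √(2DSH) ≈ €7,764.38.
Cost at Q = 2,400: (52,920/2,400)×87.9 + (2,400/2)×6.48 = €1,938.20 + €7,776.00 = €9,714.20.
Excess = €9,714.20 − €7,764.38 = €1,949.81.

Extra cost ≈ €1,949.81 per year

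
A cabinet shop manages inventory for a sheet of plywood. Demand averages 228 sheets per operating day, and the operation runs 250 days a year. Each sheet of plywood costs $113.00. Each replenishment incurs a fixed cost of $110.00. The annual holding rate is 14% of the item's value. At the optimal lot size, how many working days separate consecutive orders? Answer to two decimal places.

Annual demand D = 228 × 250 = 57,000.
Holding cost H = 0.14 × $113.00 = $15.8200 per unit per year.
EOQ = √(2DS/H) = √(2 × 57,000 × 110 / 15.82) ≈ 890.32.
Cycle time = Q*/D × 250 = 890.32 / 57,000 × 250 ≈ 3.905 days.

T ≈ 3.90 days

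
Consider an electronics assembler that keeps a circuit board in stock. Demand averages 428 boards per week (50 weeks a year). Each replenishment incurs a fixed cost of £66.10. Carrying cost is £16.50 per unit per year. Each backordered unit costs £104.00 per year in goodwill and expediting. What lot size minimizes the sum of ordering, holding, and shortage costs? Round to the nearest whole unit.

Annual demand D = 428 × 50 = 21,400.
With planned backorders, Q* = √(2DS/H) · √((H+B)/B).
√(2DS/H) = √(2 × 21,400 × 66.1 / 16.5) = 414.077.
√((H+B)/B) = √((16.5+104)/104) = 1.0764.
Q* ≈ 445.715.

Q* ≈ 446 boards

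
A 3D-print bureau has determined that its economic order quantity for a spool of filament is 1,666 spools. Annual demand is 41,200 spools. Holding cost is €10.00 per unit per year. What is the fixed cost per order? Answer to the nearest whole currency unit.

The basic EOQ model gives Q* = √(2DS/H); rearrange for the unknown.
From Q* = √(2DS/H): S = Q*²H / (2D) = 1,666² × 10 / (2 × 41,200) = 336.8393.

S ≈ €337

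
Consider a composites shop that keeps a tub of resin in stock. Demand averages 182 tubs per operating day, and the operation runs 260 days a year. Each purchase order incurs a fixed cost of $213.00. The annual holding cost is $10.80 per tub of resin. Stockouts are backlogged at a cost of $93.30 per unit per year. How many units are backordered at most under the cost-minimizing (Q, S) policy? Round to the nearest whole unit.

Annual demand D = 182 × 260 = 47,320.
With planned backorders, Q* = √(2DS/H) · √((H+B)/B).
√(2DS/H) = √(2 × 47,320 × 213 / 10.8) = 1366.203.
√((H+B)/B) = √((10.8+93.3)/93.3) = 1.0563.
Q* ≈ 1443.111.
S* = Q* · H/(H+B) = 1443.111 × 10.8/104.1 ≈ 149.718.

S* ≈ 150 tubs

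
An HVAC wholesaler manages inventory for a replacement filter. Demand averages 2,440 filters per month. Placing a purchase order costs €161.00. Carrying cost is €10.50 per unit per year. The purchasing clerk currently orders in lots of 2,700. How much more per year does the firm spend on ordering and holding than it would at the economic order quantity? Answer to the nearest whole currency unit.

Annual demand D = 2,440 × 12 = 29,280.
EOQ = √(2DS/H) = √(2 × 29,280 × 161 / 10.5) ≈ 947.59.
Cost at Q* = (D/Q*)S + (Q*/2)H = √(2DSH) ≈ €9,949.66.
Cost at Q = 2,700: (29,280/2,700)×161 + (2,700/2)×10.5 = €1,745.96 + €14,175.00 = €15,920.96.
Excess = €15,920.96 − €9,949.66 = €5,971.30.

Extra cost ≈ €5,971 per year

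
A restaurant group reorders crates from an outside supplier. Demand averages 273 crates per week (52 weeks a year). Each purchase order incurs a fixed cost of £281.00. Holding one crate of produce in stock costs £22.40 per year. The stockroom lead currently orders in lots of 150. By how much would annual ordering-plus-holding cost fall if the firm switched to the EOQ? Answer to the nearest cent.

Extra cost ≈ £14,905.57 per year

Annual demand D = 273 × 52 = 14,196.
EOQ = √(2DS/H) = √(2 × 14,196 × 281 / 22.4) ≈ 596.80.
Cost at Q* = (D/Q*)S + (Q*/2)H = √(2DSH) ≈ £13,368.27.
Cost at Q = 150: (14,196/150)×281 + (150/2)×22.4 = £26,593.84 + £1,680.00 = £28,273.84.
Excess = £28,273.84 − £13,368.27 = £14,905.57.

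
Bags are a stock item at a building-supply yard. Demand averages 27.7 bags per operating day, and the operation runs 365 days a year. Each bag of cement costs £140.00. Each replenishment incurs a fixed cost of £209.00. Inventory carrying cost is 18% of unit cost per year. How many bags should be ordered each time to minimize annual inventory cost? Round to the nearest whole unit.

Q* ≈ 410 bags

Annual demand D = 27.7 × 365 = 10,110.5.
Holding cost H = 0.18 × £140.00 = £25.2000 per unit per year.
EOQ = √(2DS / H) = √(2 × 10,110.5 × 209 / 25.2).
= √(4,226,189 / 25.2) = √167,705.9127 ≈ 409.519.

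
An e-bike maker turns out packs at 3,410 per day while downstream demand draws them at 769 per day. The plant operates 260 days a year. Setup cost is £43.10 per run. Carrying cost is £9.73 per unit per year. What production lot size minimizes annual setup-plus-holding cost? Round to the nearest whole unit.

Q* ≈ 1,512 packs

Annual demand D = 769 × 260 = 199,940.
Production build-up factor (1 − d/p) = 1 − 769/3,410 = 0.7745.
Q* = √(2DS / (H(1 − d/p))) = √(2 × 199,940 × 43.1 / (9.73 × 0.7745)).
= √(17,234,828 / 7.5358) ≈ 1512.307.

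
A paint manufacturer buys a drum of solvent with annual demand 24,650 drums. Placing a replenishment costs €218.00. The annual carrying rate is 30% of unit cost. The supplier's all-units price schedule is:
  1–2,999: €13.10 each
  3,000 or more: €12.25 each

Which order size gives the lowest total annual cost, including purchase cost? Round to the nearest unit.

Q* ≈ 3,000 drums

Holding cost per unit per year at price C is H = 0.30·C.
Evaluate total cost at each tier's feasible EOQ or, if the EOQ is below the tier, at the tier's minimum quantity.
EOQ at €13.10 = 1653.7 (feasible in tier 1): TC = 24,650×€13.10 + (24,650/1653.7)×218 + (1653.7/2)×0.30×€13.10 = €329,414.02.
EOQ at €12.25 = 1710.1 < 3000, so use break Q=3000: TC = 24,650×€12.25 + (24,650/3000.0)×218 + (3000.0/2)×0.30×€12.25 = €309,266.23.
Lowest total cost is €309,266.23 at Q = 3000.0.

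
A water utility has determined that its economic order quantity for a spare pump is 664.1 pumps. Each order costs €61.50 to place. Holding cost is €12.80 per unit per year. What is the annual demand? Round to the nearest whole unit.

D ≈ 45,896 pumps per year

The basic EOQ model gives Q* = √(2DS/H); rearrange for the unknown.
From Q* = √(2DS/H): D = Q*²H / (2S) = 664.1² × 12.8 / (2 × 61.5) = 45895.681.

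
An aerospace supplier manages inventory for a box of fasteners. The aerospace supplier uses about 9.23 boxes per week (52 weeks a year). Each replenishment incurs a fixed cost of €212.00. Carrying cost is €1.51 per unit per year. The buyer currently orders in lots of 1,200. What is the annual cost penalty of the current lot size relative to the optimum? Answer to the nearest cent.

Annual demand D = 9.23 × 52 = 479.96.
EOQ = √(2DS/H) = √(2 × 479.96 × 212 / 1.51) ≈ 367.11.
Cost at Q* = (D/Q*)S + (Q*/2)H = √(2DSH) ≈ €554.34.
Cost at Q = 1,200: (479.96/1,200)×212 + (1,200/2)×1.51 = €84.79 + €906.00 = €990.79.
Excess = €990.79 − €554.34 = €436.46.

Extra cost ≈ €436.46 per year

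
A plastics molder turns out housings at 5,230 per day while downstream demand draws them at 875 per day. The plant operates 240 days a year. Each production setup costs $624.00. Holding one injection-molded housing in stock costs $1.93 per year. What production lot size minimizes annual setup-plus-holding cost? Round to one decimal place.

Q* ≈ 12,770.1 housings

Annual demand D = 875 × 240 = 210,000.
Production build-up factor (1 − d/p) = 1 − 875/5,230 = 0.8327.
Q* = √(2DS / (H(1 − d/p))) = √(2 × 210,000 × 624 / (1.93 × 0.8327)).
= √(262,080,000 / 1.6071) ≈ 12770.122.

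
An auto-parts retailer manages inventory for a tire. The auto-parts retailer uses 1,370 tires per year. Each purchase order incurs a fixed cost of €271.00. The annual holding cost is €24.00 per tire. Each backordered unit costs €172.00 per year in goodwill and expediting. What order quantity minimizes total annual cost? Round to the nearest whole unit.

With planned backorders, Q* = √(2DS/H) · √((H+B)/B).
√(2DS/H) = √(2 × 1,370 × 271 / 24) = 175.895.
√((H+B)/B) = √((24+172)/172) = 1.0675.
Q* ≈ 187.767.

Q* ≈ 188 tires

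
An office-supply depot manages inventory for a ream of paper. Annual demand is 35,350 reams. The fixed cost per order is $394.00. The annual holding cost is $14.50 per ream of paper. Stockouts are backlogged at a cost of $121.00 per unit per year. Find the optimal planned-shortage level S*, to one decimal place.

With planned backorders, Q* = √(2DS/H) · √((H+B)/B).
√(2DS/H) = √(2 × 35,350 × 394 / 14.5) = 1386.034.
√((H+B)/B) = √((14.5+121)/121) = 1.0582.
Q* ≈ 1466.732.
S* = Q* · H/(H+B) = 1466.732 × 14.5/135.5 ≈ 156.957.

S* ≈ 157.0 reams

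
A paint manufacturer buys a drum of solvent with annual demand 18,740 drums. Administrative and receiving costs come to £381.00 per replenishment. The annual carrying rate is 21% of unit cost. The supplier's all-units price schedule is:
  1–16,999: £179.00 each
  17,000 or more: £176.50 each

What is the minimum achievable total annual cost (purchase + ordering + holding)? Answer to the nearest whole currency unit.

Holding cost per unit per year at price C is H = 0.21·C.
Candidates are each tier's EOQ (if it falls in that tier) and each price-break quantity.
EOQ at £179.00 = 616.3 (feasible in tier 1): TC = 18,740×£179.00 + (18,740/616.3)×381 + (616.3/2)×0.21×£179.00 = £3,377,628.53.
EOQ at £176.50 = 620.7 < 17000, so use break Q=17000: TC = 18,740×£176.50 + (18,740/17000.0)×381 + (17000.0/2)×0.21×£176.50 = £3,623,082.50.
Lowest total cost among the candidates is at Q = 616.3.

TC* ≈ £3,377,629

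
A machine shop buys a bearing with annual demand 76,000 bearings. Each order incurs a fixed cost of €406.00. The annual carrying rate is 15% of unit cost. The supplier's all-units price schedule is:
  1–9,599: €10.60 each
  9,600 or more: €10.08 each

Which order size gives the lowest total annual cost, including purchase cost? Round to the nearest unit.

Holding cost per unit per year at price C is H = 0.15·C.
Evaluate total cost at each tier's feasible EOQ or, if the EOQ is below the tier, at the tier's minimum quantity.
EOQ at €10.60 = 6230.0 (feasible in tier 1): TC = 76,000×€10.60 + (76,000/6230.0)×406 + (6230.0/2)×0.15×€10.60 = €815,505.66.
EOQ at €10.08 = 6388.6 < 9600, so use break Q=9600: TC = 76,000×€10.08 + (76,000/9600.0)×406 + (9600.0/2)×0.15×€10.08 = €776,551.77.
Lowest total cost is €776,551.77 at Q = 9600.0.

Q* ≈ 9,600 bearings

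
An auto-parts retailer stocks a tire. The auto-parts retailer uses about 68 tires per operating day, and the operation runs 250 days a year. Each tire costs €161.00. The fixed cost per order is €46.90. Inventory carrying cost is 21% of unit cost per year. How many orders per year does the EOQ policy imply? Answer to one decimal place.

N ≈ 78.3 orders per year

Annual demand D = 68 × 250 = 17,000.
Holding cost H = 0.21 × €161.00 = €33.8100 per unit per year.
EOQ = √(2DS/H) = √(2 × 17,000 × 46.9 / 33.81) ≈ 217.17.
Orders per year = D / Q* = 17,000 / 217.17 ≈ 78.279.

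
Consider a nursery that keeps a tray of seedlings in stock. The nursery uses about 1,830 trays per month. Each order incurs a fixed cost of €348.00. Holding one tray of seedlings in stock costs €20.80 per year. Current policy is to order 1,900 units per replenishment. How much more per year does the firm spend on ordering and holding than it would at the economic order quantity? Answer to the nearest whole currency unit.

Extra cost ≈ €5,952 per year

Annual demand D = 1,830 × 12 = 21,960.
EOQ = √(2DS/H) = √(2 × 21,960 × 348 / 20.8) ≈ 857.21.
Cost at Q* = (D/Q*)S + (Q*/2)H = √(2DSH) ≈ €17,830.05.
Cost at Q = 1,900: (21,960/1,900)×348 + (1,900/2)×20.8 = €4,022.15 + €19,760.00 = €23,782.15.
Excess = €23,782.15 − €17,830.05 = €5,952.10.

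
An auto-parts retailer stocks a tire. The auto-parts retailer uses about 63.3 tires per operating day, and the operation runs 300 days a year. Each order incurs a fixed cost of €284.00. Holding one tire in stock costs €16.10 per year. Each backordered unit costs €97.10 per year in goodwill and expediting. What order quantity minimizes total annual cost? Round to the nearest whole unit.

Q* ≈ 884 tires

Annual demand D = 63.3 × 300 = 18,990.
With planned backorders, Q* = √(2DS/H) · √((H+B)/B).
√(2DS/H) = √(2 × 18,990 × 284 / 16.1) = 818.509.
√((H+B)/B) = √((16.1+97.1)/97.1) = 1.0797.
Q* ≈ 883.766.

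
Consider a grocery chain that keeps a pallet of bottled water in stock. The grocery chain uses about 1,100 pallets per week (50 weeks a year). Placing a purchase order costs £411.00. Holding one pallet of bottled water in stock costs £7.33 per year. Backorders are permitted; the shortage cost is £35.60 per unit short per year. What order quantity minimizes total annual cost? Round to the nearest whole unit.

Annual demand D = 1,100 × 50 = 55,000.
With planned backorders, Q* = √(2DS/H) · √((H+B)/B).
√(2DS/H) = √(2 × 55,000 × 411 / 7.33) = 2483.506.
√((H+B)/B) = √((7.33+35.6)/35.6) = 1.0981.
Q* ≈ 2727.223.

Q* ≈ 2,727 pallets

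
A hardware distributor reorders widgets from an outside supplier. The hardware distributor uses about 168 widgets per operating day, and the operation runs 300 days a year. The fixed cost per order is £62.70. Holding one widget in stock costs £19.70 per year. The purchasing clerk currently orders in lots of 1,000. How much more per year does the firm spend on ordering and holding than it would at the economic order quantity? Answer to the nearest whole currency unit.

Extra cost ≈ £1,852 per year

Annual demand D = 168 × 300 = 50,400.
EOQ = √(2DS/H) = √(2 × 50,400 × 62.7 / 19.7) ≈ 566.41.
Cost at Q* = (D/Q*)S + (Q*/2)H = √(2DSH) ≈ £11,158.28.
Cost at Q = 1,000: (50,400/1,000)×62.7 + (1,000/2)×19.7 = £3,160.08 + £9,850.00 = £13,010.08.
Excess = £13,010.08 − £11,158.28 = £1,851.80.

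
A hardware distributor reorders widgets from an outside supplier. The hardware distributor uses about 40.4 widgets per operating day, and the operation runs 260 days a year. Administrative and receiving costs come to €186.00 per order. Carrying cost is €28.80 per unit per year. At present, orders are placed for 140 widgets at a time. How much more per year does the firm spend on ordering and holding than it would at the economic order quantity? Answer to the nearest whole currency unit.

Extra cost ≈ €5,363 per year

Annual demand D = 40.4 × 260 = 10,504.
EOQ = √(2DS/H) = √(2 × 10,504 × 186 / 28.8) ≈ 368.34.
Cost at Q* = (D/Q*)S + (Q*/2)H = √(2DSH) ≈ €10,608.28.
Cost at Q = 140: (10,504/140)×186 + (140/2)×28.8 = €13,955.31 + €2,016.00 = €15,971.31.
Excess = €15,971.31 − €10,608.28 = €5,363.03.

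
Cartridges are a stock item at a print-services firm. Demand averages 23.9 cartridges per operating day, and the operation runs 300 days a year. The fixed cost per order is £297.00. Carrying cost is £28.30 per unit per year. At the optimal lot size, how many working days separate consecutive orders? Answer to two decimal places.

Annual demand D = 23.9 × 300 = 7,170.
EOQ = √(2DS/H) = √(2 × 7,170 × 297 / 28.3) ≈ 387.94.
Cycle time = Q*/D × 300 = 387.94 / 7,170 × 300 ≈ 16.232 days.

T ≈ 16.23 days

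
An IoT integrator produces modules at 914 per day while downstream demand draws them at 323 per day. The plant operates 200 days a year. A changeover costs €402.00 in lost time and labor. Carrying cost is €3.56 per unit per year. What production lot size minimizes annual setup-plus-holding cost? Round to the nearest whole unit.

Q* ≈ 4,750 modules

Annual demand D = 323 × 200 = 64,600.
Production build-up factor (1 − d/p) = 1 − 323/914 = 0.6466.
Q* = √(2DS / (H(1 − d/p))) = √(2 × 64,600 × 402 / (3.56 × 0.6466)).
= √(51,938,400 / 2.3019) ≈ 4750.055.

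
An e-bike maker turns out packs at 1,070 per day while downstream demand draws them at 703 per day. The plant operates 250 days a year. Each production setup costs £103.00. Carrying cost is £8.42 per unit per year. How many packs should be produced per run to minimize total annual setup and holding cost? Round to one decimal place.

Q* ≈ 3,540.7 packs

Annual demand D = 703 × 250 = 175,750.
Production build-up factor (1 − d/p) = 1 − 703/1,070 = 0.3430.
Q* = √(2DS / (H(1 − d/p))) = √(2 × 175,750 × 103 / (8.42 × 0.3430)).
= √(36,204,500 / 2.888) ≈ 3540.659.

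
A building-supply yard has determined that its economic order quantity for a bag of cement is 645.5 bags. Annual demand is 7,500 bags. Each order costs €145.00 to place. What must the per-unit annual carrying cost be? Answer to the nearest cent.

The basic EOQ model gives Q* = √(2DS/H); rearrange for the unknown.
From Q* = √(2DS/H): H = 2DS / Q*² = 2 × 7,500 × 145 / 645.5² = 5.2200.

H ≈ €5.22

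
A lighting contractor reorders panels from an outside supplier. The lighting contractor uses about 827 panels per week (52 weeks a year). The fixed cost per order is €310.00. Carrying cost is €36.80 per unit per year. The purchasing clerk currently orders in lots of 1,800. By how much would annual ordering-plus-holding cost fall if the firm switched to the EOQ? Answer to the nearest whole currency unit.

Annual demand D = 827 × 52 = 43,004.
EOQ = √(2DS/H) = √(2 × 43,004 × 310 / 36.8) ≈ 851.19.
Cost at Q* = (D/Q*)S + (Q*/2)H = √(2DSH) ≈ €31,323.78.
Cost at Q = 1,800: (43,004/1,800)×310 + (1,800/2)×36.8 = €7,406.24 + €33,120.00 = €40,526.24.
Excess = €40,526.24 − €31,323.78 = €9,202.46.

Extra cost ≈ €9,202 per year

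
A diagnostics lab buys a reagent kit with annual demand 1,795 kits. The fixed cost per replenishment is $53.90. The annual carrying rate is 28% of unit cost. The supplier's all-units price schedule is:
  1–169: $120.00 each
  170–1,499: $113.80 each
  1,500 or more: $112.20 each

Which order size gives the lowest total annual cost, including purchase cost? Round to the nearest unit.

Holding cost per unit per year at price C is H = 0.28·C.
Evaluate total cost at each tier's feasible EOQ or, if the EOQ is below the tier, at the tier's minimum quantity.
EOQ at $120.00 = 75.9 (feasible in tier 1): TC = 1,795×$120.00 + (1,795/75.9)×53.9 + (75.9/2)×0.28×$120.00 = $217,949.83.
EOQ at $113.80 = 77.9 < 170, so use break Q=170: TC = 1,795×$113.80 + (1,795/170.0)×53.9 + (170.0/2)×0.28×$113.80 = $207,548.56.
EOQ at $112.20 = 78.5 < 1500, so use break Q=1500: TC = 1,795×$112.20 + (1,795/1500.0)×53.9 + (1500.0/2)×0.28×$112.20 = $225,025.50.
Lowest total cost is $207,548.56 at Q = 170.0.

Q* ≈ 170 kits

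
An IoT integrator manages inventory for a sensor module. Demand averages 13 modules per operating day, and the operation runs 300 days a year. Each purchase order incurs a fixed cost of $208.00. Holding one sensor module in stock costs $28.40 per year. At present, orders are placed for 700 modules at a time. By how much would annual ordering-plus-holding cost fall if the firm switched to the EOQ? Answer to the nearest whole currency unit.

Annual demand D = 13 × 300 = 3,900.
EOQ = √(2DS/H) = √(2 × 3,900 × 208 / 28.4) ≈ 239.01.
Cost at Q* = (D/Q*)S + (Q*/2)H = √(2DSH) ≈ $6,787.94.
Cost at Q = 700: (3,900/700)×208 + (700/2)×28.4 = $1,158.86 + $9,940.00 = $11,098.86.
Excess = $11,098.86 − $6,787.94 = $4,310.91.

Extra cost ≈ $4,311 per year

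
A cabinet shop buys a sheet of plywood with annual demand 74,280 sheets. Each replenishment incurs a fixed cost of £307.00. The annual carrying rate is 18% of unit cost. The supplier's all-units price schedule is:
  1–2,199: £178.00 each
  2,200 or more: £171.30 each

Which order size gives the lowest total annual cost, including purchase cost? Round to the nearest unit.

Q* ≈ 2,200 sheets

Holding cost per unit per year at price C is H = 0.18·C.
Evaluate total cost at each tier's feasible EOQ or, if the EOQ is below the tier, at the tier's minimum quantity.
EOQ at £178.00 = 1193.1 (feasible in tier 1): TC = 74,280×£178.00 + (74,280/1193.1)×307 + (1193.1/2)×0.18×£178.00 = £13,260,066.66.
EOQ at £171.30 = 1216.2 < 2200, so use break Q=2200: TC = 74,280×£171.30 + (74,280/2200.0)×307 + (2200.0/2)×0.18×£171.30 = £12,768,446.84.
Lowest total cost is £12,768,446.84 at Q = 2200.0.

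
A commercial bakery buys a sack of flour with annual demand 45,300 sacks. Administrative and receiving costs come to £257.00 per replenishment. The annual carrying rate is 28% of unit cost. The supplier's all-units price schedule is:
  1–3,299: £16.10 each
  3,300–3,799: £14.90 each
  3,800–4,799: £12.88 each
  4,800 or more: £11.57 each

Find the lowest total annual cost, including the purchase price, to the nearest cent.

Holding cost per unit per year at price C is H = 0.28·C.
Evaluate total cost at each tier's feasible EOQ or, if the EOQ is below the tier, at the tier's minimum quantity.
EOQ at £16.10 = 2272.7 (feasible in tier 1): TC = 45,300×£16.10 + (45,300/2272.7)×257 + (2272.7/2)×0.28×£16.10 = £739,575.25.
EOQ at £14.90 = 2362.4 < 3300, so use break Q=3300: TC = 45,300×£14.90 + (45,300/3300.0)×257 + (3300.0/2)×0.28×£14.90 = £685,381.71.
EOQ at £12.88 = 2540.9 < 3800, so use break Q=3800: TC = 45,300×£12.88 + (45,300/3800.0)×257 + (3800.0/2)×0.28×£12.88 = £593,379.87.
EOQ at £11.57 = 2680.9 < 4800, so use break Q=4800: TC = 45,300×£11.57 + (45,300/4800.0)×257 + (4800.0/2)×0.28×£11.57 = £534,321.48.
Lowest total cost among the candidates is at Q = 4800.0.

TC* ≈ £534,321.48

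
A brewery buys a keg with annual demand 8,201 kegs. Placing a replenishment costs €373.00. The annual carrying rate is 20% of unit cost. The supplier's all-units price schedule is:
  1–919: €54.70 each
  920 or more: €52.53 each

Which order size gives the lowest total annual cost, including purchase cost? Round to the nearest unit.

Q* ≈ 920 kegs

Holding cost per unit per year at price C is H = 0.20·C.
For each price level, check whether its EOQ is feasible; otherwise the best quantity at that price is the breakpoint.
EOQ at €54.70 = 747.8 (feasible in tier 1): TC = 8,201×€54.70 + (8,201/747.8)×373 + (747.8/2)×0.20×€54.70 = €456,775.80.
EOQ at €52.53 = 763.1 < 920, so use break Q=920: TC = 8,201×€52.53 + (8,201/920.0)×373 + (920.0/2)×0.20×€52.53 = €438,956.26.
Lowest total cost is €438,956.26 at Q = 920.0.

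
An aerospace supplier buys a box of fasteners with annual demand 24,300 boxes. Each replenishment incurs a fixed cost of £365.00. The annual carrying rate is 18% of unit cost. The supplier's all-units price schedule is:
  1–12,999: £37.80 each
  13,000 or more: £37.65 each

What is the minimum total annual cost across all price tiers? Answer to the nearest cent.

Holding cost per unit per year at price C is H = 0.18·C.
For each price level, check whether its EOQ is feasible; otherwise the best quantity at that price is the breakpoint.
EOQ at £37.80 = 1614.7 (feasible in tier 1): TC = 24,300×£37.80 + (24,300/1614.7)×365 + (1614.7/2)×0.18×£37.80 = £929,526.18.
EOQ at £37.65 = 1617.9 < 13000, so use break Q=13000: TC = 24,300×£37.65 + (24,300/13000.0)×365 + (13000.0/2)×0.18×£37.65 = £959,627.77.
Lowest total cost among the candidates is at Q = 1614.7.

TC* ≈ £929,526.18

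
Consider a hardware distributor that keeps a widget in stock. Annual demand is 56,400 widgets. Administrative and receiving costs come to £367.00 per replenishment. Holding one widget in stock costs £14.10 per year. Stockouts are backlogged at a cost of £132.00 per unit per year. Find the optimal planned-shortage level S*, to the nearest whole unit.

S* ≈ 174 widgets

With planned backorders, Q* = √(2DS/H) · √((H+B)/B).
√(2DS/H) = √(2 × 56,400 × 367 / 14.1) = 1713.476.
√((H+B)/B) = √((14.1+132)/132) = 1.0521.
Q* ≈ 1802.670.
S* = Q* · H/(H+B) = 1802.670 × 14.1/146.1 ≈ 173.974.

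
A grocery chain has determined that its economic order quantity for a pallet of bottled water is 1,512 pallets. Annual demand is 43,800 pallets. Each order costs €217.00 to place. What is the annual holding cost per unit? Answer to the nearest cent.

Invert the EOQ relation Q*² = 2DS/H.
From Q* = √(2DS/H): H = 2DS / Q*² = 2 × 43,800 × 217 / 1,512² = 8.3150.

H ≈ €8.31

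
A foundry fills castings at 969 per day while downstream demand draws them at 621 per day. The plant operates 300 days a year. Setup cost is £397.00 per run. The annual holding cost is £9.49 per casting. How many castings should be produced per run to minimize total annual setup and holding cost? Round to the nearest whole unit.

Q* ≈ 6,588 castings

Annual demand D = 621 × 300 = 186,300.
Production build-up factor (1 − d/p) = 1 − 621/969 = 0.3591.
Q* = √(2DS / (H(1 − d/p))) = √(2 × 186,300 × 397 / (9.49 × 0.3591)).
= √(147,922,200 / 3.4082) ≈ 6588.034.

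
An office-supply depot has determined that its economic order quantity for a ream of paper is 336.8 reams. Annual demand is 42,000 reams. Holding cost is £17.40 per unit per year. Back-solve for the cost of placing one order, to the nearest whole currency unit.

Invert the EOQ relation Q*² = 2DS/H.
From Q* = √(2DS/H): S = Q*²H / (2D) = 336.8² × 17.4 / (2 × 42,000) = 23.4971.

S ≈ £23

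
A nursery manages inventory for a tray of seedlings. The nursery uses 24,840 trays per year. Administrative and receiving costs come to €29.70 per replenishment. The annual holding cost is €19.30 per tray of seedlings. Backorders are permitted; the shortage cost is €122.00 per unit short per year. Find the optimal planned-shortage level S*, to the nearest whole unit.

With planned backorders, Q* = √(2DS/H) · √((H+B)/B).
√(2DS/H) = √(2 × 24,840 × 29.7 / 19.3) = 276.497.
√((H+B)/B) = √((19.3+122)/122) = 1.0762.
Q* ≈ 297.565.
S* = Q* · H/(H+B) = 297.565 × 19.3/141.3 ≈ 40.644.

S* ≈ 41 trays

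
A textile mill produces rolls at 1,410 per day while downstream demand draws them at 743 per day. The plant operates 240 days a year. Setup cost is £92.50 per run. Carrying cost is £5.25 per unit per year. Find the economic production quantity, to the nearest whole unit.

Q* ≈ 3,645 rolls

Annual demand D = 743 × 240 = 178,320.
Production build-up factor (1 − d/p) = 1 − 743/1,410 = 0.4730.
Q* = √(2DS / (H(1 − d/p))) = √(2 × 178,320 × 92.5 / (5.25 × 0.4730)).
= √(32,989,200 / 2.4835) ≈ 3644.625.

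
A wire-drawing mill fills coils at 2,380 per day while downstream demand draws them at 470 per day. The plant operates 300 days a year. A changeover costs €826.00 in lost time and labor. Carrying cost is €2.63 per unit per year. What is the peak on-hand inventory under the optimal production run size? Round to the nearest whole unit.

Annual demand D = 470 × 300 = 141,000.
Production build-up factor (1 − d/p) = 1 − 470/2,380 = 0.8025.
Q* = √(2DS / (H(1 − d/p))) = √(2 × 141,000 × 826 / (2.63 × 0.8025)).
= √(232,932,000 / 2.1106) ≈ 10505.301.
Maximum inventory = Q*(1 − d/p) = 10505.301 × 0.8025 ≈ 8430.725.

I_max ≈ 8,431 coils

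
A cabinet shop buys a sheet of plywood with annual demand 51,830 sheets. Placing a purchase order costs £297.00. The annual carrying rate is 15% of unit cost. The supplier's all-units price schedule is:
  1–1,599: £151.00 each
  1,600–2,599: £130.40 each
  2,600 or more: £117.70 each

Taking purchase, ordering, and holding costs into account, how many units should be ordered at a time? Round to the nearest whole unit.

Holding cost per unit per year at price C is H = 0.15·C.
For each price level, check whether its EOQ is feasible; otherwise the best quantity at that price is the breakpoint.
EOQ at £151.00 = 1165.9 (feasible in tier 1): TC = 51,830×£151.00 + (51,830/1165.9)×297 + (1165.9/2)×0.15×£151.00 = £7,852,736.93.
EOQ at £130.40 = 1254.6 < 1600, so use break Q=1600: TC = 51,830×£130.40 + (51,830/1600.0)×297 + (1600.0/2)×0.15×£130.40 = £6,783,900.94.
EOQ at £117.70 = 1320.5 < 2600, so use break Q=2600: TC = 51,830×£117.70 + (51,830/2600.0)×297 + (2600.0/2)×0.15×£117.70 = £6,129,263.08.
Lowest total cost is £6,129,263.08 at Q = 2600.0.

Q* ≈ 2,600 sheets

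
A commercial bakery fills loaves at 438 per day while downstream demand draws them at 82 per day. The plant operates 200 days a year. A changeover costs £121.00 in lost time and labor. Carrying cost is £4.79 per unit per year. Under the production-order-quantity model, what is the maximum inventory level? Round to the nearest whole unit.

I_max ≈ 821 loaves

Annual demand D = 82 × 200 = 16,400.
Production build-up factor (1 − d/p) = 1 − 82/438 = 0.8128.
Q* = √(2DS / (H(1 − d/p))) = √(2 × 16,400 × 121 / (4.79 × 0.8128)).
= √(3,968,800 / 3.8932) ≈ 1009.657.
Maximum inventory = Q*(1 − d/p) = 1009.657 × 0.8128 ≈ 820.635.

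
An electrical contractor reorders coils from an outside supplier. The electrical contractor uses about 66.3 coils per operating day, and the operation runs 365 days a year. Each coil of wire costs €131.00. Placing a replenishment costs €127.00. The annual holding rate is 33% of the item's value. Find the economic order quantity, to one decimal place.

Annual demand D = 66.3 × 365 = 24,199.5.
Holding cost H = 0.33 × €131.00 = €43.2300 per unit per year.
EOQ = √(2DS / H) = √(2 × 24,199.5 × 127 / 43.23).
= √(6,146,673 / 43.23) = √142,185.3574 ≈ 377.075.

Q* ≈ 377.1 coils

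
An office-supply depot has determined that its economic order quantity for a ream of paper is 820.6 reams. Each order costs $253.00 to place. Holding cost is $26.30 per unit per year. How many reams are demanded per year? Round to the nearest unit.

The basic EOQ model gives Q* = √(2DS/H); rearrange for the unknown.
From Q* = √(2DS/H): D = Q*²H / (2S) = 820.6² × 26.3 / (2 × 253) = 35000.017.

D ≈ 35,000 reams per year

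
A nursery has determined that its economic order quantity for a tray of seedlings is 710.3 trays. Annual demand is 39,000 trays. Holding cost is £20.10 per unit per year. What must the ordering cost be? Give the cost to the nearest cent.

Invert the EOQ relation Q*² = 2DS/H.
From Q* = √(2DS/H): S = Q*²H / (2D) = 710.3² × 20.1 / (2 × 39,000) = 130.0125.

S ≈ £130.01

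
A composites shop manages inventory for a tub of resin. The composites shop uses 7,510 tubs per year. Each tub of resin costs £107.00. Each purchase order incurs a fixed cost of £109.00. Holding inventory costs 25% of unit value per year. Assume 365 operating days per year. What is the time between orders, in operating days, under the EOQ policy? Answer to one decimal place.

T ≈ 12.0 days

Holding cost H = 0.25 × £107.00 = £26.7500 per unit per year.
The optimal lot size = √(2DS/H) = √(2 × 7,510 × 109 / 26.75) ≈ 247.39.
Cycle time = Q*/D × 365 = 247.39 / 7,510 × 365 ≈ 12.024 days.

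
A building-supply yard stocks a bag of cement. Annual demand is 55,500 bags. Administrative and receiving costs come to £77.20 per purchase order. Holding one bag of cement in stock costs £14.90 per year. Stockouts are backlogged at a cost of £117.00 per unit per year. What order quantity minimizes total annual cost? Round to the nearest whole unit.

Q* ≈ 805 bags

With planned backorders, Q* = √(2DS/H) · √((H+B)/B).
√(2DS/H) = √(2 × 55,500 × 77.2 / 14.9) = 758.363.
√((H+B)/B) = √((14.9+117)/117) = 1.0618.
Q* ≈ 805.205.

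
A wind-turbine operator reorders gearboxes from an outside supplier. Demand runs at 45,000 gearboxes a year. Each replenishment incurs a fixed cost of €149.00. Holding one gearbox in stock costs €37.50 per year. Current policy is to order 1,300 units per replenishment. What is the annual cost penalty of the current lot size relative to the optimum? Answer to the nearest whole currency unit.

EOQ = √(2DS/H) = √(2 × 45,000 × 149 / 37.5) ≈ 598.00.
Cost at Q* = (D/Q*)S + (Q*/2)H = √(2DSH) ≈ €22,424.87.
Cost at Q = 1,300: (45,000/1,300)×149 + (1,300/2)×37.5 = €5,157.69 + €24,375.00 = €29,532.69.
Excess = €29,532.69 − €22,424.87 = €7,107.82.

Extra cost ≈ €7,108 per year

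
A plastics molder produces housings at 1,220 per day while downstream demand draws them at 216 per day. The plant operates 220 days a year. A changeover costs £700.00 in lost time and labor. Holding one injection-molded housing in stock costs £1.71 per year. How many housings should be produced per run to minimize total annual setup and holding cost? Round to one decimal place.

Q* ≈ 6,875.7 housings

Annual demand D = 216 × 220 = 47,520.
Production build-up factor (1 − d/p) = 1 − 216/1,220 = 0.8230.
Q* = √(2DS / (H(1 − d/p))) = √(2 × 47,520 × 700 / (1.71 × 0.8230)).
= √(66,528,000 / 1.4072) ≈ 6875.705.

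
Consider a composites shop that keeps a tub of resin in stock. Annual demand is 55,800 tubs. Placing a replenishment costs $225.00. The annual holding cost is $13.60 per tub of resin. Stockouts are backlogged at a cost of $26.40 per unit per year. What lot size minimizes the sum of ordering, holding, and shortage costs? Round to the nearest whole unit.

Q* ≈ 1,673 tubs

With planned backorders, Q* = √(2DS/H) · √((H+B)/B).
√(2DS/H) = √(2 × 55,800 × 225 / 13.6) = 1358.795.
√((H+B)/B) = √((13.6+26.4)/26.4) = 1.2309.
Q* ≈ 1672.561.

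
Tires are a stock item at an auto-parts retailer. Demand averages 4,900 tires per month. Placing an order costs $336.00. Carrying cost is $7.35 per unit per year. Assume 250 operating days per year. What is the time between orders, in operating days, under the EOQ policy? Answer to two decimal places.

T ≈ 9.86 days

Annual demand D = 4,900 × 12 = 58,800.
The optimal lot size = √(2DS/H) = √(2 × 58,800 × 336 / 7.35) ≈ 2318.62.
Cycle time = Q*/D × 250 = 2318.62 / 58,800 × 250 ≈ 9.858 days.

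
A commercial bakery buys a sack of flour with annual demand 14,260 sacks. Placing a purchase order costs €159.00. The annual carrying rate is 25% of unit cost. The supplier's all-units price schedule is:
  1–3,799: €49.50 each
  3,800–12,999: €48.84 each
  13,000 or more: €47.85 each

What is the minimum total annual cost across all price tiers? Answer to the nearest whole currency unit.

TC* ≈ €713,361

Holding cost per unit per year at price C is H = 0.25·C.
For each price level, check whether its EOQ is feasible; otherwise the best quantity at that price is the breakpoint.
EOQ at €49.50 = 605.3 (feasible in tier 1): TC = 14,260×€49.50 + (14,260/605.3)×159 + (605.3/2)×0.25×€49.50 = €713,361.11.
EOQ at €48.84 = 609.4 < 3800, so use break Q=3800: TC = 14,260×€48.84 + (14,260/3800.0)×159 + (3800.0/2)×0.25×€48.84 = €720,254.07.
EOQ at €47.85 = 615.7 < 13000, so use break Q=13000: TC = 14,260×€47.85 + (14,260/13000.0)×159 + (13000.0/2)×0.25×€47.85 = €760,271.66.
Lowest total cost among the candidates is at Q = 605.3.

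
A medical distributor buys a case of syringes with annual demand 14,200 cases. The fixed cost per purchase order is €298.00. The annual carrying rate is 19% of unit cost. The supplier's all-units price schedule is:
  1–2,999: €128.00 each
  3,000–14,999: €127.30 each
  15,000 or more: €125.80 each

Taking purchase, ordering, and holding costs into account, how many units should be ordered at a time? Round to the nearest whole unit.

Holding cost per unit per year at price C is H = 0.19·C.
For each price level, check whether its EOQ is feasible; otherwise the best quantity at that price is the breakpoint.
EOQ at €128.00 = 589.9 (feasible in tier 1): TC = 14,200×€128.00 + (14,200/589.9)×298 + (589.9/2)×0.19×€128.00 = €1,831,946.60.
EOQ at €127.30 = 591.5 < 3000, so use break Q=3000: TC = 14,200×€127.30 + (14,200/3000.0)×298 + (3000.0/2)×0.19×€127.30 = €1,845,351.03.
EOQ at €125.80 = 595.0 < 15000, so use break Q=15000: TC = 14,200×€125.80 + (14,200/15000.0)×298 + (15000.0/2)×0.19×€125.80 = €1,965,907.11.
Lowest total cost is €1,831,946.60 at Q = 589.9.

Q* ≈ 590 cases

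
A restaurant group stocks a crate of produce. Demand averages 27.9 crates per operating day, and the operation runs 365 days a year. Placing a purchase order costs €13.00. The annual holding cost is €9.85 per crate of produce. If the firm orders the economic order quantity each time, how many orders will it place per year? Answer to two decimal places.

Annual demand D = 27.9 × 365 = 10,183.5.
EOQ = √(2DS/H) = √(2 × 10,183.5 × 13 / 9.85) ≈ 163.95.
Orders per year = D / Q* = 10,183.5 / 163.95 ≈ 62.113.

N ≈ 62.11 orders per year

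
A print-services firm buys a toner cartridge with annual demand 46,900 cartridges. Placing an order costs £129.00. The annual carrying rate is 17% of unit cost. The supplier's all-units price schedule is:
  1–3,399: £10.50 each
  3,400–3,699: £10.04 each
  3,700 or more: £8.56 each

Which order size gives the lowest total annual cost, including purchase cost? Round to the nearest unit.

Q* ≈ 3,700 cartridges

Holding cost per unit per year at price C is H = 0.17·C.
Candidates are each tier's EOQ (if it falls in that tier) and each price-break quantity.
EOQ at £10.50 = 2603.6 (feasible in tier 1): TC = 46,900×£10.50 + (46,900/2603.6)×129 + (2603.6/2)×0.17×£10.50 = £497,097.46.
EOQ at £10.04 = 2662.6 < 3400, so use break Q=3400: TC = 46,900×£10.04 + (46,900/3400.0)×129 + (3400.0/2)×0.17×£10.04 = £475,557.00.
EOQ at £8.56 = 2883.6 < 3700, so use break Q=3700: TC = 46,900×£8.56 + (46,900/3700.0)×129 + (3700.0/2)×0.17×£8.56 = £405,791.28.
Lowest total cost is £405,791.28 at Q = 3700.0.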